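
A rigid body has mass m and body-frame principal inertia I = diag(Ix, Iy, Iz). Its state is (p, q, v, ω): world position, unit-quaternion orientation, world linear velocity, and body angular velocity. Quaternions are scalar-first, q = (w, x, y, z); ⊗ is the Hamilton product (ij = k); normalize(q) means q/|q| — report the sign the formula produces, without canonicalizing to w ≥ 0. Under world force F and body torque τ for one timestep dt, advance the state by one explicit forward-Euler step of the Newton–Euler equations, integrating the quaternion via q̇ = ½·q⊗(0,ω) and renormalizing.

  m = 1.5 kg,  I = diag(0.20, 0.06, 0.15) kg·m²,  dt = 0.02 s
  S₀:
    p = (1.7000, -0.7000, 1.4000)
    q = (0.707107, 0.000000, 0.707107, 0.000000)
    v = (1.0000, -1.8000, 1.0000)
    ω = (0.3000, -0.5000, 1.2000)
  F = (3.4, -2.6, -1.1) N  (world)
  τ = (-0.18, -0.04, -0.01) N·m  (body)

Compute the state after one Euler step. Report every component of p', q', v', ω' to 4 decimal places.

angular accel α = (-0.6300, -0.9667, -0.2067)
new body rate ω' = (0.2874, -0.5193, 1.1959)
2q̇ = q⊗(0,ω) = (0.3535535, 1.0606605, -0.3535535, 0.6363963)
q + ½dt·q⊗(0,ω), renormalized = (0.7106, 0.0106, 0.7035, 0.0064)
p + v·dt = (1.7200, -0.7360, 1.4200)
v' = v + a·dt = (1.0453, -1.8347, 0.9853)

p' = (1.7200, -0.7360, 1.4200)
q' = (0.7106, 0.0106, 0.7035, 0.0064)
v' = (1.0453, -1.8347, 0.9853)
ω' = (0.2874, -0.5193, 1.1959)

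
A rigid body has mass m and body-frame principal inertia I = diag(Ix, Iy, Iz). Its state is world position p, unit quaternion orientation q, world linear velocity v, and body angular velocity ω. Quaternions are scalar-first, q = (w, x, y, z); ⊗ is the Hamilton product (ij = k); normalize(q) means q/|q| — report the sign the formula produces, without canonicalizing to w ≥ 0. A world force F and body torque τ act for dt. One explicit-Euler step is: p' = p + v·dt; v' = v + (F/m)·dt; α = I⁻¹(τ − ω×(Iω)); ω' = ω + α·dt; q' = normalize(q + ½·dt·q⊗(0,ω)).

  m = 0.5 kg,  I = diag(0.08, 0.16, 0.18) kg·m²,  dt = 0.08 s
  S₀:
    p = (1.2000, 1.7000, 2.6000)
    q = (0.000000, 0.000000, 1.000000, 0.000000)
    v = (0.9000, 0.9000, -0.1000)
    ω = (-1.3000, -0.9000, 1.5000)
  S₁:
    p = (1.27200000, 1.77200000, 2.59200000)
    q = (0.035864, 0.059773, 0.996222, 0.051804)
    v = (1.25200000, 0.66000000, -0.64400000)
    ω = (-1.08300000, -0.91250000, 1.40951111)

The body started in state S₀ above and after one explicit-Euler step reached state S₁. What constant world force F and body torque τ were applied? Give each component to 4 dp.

F = (2.2000, -1.5000, -3.4000)
τ = (0.1900, 0.1700, -0.1100)

Δv = v₁−v₀ = (0.35200000, -0.24000000, -0.54400000)
F = m·Δv/dt = (2.2000, -1.5000, -3.4000)
ω₁ − ω₀ = (0.21700000, -0.01250000, -0.09048889)
gyro term ω₀×Iω₀ = (-0.0270, 0.1950, 0.0936)
τ = I·(Δω/dt) + ω₀×(Iω₀) = (0.1900, 0.1700, -0.1100)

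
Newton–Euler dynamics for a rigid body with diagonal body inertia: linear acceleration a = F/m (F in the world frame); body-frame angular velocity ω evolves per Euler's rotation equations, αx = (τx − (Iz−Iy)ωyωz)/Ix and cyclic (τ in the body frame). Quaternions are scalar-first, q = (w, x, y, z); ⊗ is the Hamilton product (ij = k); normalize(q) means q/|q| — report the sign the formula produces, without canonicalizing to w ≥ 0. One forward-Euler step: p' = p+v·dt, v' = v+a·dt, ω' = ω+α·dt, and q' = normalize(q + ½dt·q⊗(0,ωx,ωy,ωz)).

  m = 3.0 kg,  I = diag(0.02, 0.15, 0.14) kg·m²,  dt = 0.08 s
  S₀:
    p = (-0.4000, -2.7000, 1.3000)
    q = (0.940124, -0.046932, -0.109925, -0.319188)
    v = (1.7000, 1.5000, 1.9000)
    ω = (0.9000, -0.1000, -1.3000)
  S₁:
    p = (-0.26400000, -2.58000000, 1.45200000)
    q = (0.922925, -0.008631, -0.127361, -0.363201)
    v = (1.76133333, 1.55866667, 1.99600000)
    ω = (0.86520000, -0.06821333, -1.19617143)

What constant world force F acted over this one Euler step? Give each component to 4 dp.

F = (2.3000, 2.2000, 3.6000)

v₁ − v₀ = (0.06133333, 0.05866667, 0.09600000)
m·(v₁−v₀)/dt = (2.3000, 2.2000, 3.6000)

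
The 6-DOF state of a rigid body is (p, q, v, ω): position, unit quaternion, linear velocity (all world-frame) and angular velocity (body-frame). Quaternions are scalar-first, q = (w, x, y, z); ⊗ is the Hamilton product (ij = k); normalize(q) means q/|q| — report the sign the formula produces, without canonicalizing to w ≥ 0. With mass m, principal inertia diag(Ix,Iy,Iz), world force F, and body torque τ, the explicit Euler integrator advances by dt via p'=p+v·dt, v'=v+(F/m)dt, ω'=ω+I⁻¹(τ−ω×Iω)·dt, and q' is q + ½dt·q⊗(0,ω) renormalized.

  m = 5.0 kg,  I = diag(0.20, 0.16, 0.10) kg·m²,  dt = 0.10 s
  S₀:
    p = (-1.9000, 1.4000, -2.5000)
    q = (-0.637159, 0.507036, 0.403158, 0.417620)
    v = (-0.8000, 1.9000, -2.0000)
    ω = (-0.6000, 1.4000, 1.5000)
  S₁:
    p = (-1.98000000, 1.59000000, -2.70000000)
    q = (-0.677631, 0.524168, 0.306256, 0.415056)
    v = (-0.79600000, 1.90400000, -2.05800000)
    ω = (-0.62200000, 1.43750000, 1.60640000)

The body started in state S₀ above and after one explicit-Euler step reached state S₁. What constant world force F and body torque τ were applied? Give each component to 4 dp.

F = (0.2000, 0.2000, -2.9000)
τ = (-0.1700, -0.0300, 0.1400)

rate change Δω = (-0.02200000, 0.03750000, 0.10640000)
I·α + gyro = (-0.1700, -0.0300, 0.1400)
v₁ − v₀ = (0.00400000, 0.00400000, -0.05800000)
m·(v₁−v₀)/dt = (0.2000, 0.2000, -2.9000)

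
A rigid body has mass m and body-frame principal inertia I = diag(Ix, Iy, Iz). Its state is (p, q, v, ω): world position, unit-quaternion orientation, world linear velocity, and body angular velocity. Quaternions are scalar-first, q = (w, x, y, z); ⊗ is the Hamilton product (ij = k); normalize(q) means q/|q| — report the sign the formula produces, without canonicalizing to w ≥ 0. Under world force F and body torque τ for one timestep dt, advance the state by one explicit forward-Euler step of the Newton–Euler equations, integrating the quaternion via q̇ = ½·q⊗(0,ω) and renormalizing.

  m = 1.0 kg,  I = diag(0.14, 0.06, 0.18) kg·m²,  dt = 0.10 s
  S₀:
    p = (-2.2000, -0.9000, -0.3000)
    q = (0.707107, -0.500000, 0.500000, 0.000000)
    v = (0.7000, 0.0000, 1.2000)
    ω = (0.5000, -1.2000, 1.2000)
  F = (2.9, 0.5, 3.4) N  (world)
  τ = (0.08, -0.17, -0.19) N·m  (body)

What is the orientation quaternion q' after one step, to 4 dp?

q' = (0.7467, -0.4506, 0.4857, 0.0597)

Hamilton product q⊗(0,ω) = (0.8500000, 0.9535535, -0.2485284, 1.1985284)
q + ½dt·q⊗(0,ω), renormalized = (0.7467, -0.4506, 0.4857, 0.0597)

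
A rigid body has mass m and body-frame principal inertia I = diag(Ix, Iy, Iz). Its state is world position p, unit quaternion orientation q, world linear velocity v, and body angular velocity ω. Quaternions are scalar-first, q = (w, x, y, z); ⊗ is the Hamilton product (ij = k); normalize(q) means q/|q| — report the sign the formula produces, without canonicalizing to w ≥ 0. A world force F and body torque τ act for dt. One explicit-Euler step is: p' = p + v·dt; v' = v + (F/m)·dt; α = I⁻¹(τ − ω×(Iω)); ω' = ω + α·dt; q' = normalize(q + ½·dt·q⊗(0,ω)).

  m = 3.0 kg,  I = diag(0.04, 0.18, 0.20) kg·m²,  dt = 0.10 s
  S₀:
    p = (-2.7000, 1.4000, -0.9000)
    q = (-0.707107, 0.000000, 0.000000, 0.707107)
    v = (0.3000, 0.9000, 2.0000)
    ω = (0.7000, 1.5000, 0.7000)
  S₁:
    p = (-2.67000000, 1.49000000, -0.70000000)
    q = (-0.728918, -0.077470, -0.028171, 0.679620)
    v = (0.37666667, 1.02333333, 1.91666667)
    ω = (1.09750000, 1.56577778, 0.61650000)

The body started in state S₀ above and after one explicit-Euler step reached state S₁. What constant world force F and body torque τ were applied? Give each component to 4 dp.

v₁ − v₀ = (0.07666667, 0.12333333, -0.08333333)
F = m·Δv/dt = (2.3000, 3.7000, -2.5000)
Δω = ω₁−ω₀ = (0.39750000, 0.06577778, -0.08350000)
applied torque τ = (0.1800, 0.0400, -0.0200)

F = (2.3000, 3.7000, -2.5000)
τ = (0.1800, 0.0400, -0.0200)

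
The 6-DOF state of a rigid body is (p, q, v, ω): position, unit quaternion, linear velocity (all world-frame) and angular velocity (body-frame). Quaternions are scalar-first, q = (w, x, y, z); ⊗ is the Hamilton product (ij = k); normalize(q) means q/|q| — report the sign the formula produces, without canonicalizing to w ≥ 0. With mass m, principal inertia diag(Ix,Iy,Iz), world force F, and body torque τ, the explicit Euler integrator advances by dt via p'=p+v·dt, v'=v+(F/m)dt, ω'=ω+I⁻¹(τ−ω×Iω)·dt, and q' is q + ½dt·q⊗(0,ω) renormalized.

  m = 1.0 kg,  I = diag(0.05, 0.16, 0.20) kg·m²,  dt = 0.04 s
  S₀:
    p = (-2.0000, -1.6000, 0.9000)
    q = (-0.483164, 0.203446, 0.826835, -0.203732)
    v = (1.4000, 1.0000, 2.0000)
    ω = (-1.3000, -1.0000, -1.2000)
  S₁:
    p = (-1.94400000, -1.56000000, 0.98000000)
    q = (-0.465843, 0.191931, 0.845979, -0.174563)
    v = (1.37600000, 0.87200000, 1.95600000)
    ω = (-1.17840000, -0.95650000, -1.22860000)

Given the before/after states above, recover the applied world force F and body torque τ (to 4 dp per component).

v₁ − v₀ = (-0.02400000, -0.12800000, -0.04400000)
applied force F = (-0.6000, -3.2000, -1.1000)
rate change Δω = (0.12160000, 0.04350000, -0.02860000)
gyro term ω₀×Iω₀ = (0.0480, -0.2340, 0.1430)
τ = I·(Δω/dt) + ω₀×(Iω₀) = (0.2000, -0.0600, 0.0000)

F = (-0.6000, -3.2000, -1.1000)
τ = (0.2000, -0.0600, 0.0000)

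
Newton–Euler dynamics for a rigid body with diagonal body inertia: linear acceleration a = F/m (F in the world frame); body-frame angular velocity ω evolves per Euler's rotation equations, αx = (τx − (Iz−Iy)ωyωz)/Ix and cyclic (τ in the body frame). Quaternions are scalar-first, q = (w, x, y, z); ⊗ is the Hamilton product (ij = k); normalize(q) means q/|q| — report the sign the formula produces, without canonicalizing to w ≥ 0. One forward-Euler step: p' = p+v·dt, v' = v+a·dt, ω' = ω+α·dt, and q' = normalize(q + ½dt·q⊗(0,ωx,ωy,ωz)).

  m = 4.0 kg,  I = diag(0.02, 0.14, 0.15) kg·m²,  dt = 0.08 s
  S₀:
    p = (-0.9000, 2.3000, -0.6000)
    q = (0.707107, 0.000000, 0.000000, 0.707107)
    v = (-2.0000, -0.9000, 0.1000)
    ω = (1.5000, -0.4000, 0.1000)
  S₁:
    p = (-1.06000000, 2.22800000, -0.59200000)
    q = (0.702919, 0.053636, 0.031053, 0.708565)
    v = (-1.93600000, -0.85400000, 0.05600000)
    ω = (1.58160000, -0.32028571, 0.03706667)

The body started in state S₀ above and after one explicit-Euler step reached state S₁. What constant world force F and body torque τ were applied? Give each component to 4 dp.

Δv = v₁−v₀ = (0.06400000, 0.04600000, -0.04400000)
applied force F = (3.2000, 2.3000, -2.2000)
ω₁ − ω₀ = (0.08160000, 0.07971429, -0.06293333)
τ = I·(Δω/dt) + ω₀×(Iω₀) = (0.0200, 0.1200, -0.1900)

F = (3.2000, 2.3000, -2.2000)
τ = (0.0200, 0.1200, -0.1900)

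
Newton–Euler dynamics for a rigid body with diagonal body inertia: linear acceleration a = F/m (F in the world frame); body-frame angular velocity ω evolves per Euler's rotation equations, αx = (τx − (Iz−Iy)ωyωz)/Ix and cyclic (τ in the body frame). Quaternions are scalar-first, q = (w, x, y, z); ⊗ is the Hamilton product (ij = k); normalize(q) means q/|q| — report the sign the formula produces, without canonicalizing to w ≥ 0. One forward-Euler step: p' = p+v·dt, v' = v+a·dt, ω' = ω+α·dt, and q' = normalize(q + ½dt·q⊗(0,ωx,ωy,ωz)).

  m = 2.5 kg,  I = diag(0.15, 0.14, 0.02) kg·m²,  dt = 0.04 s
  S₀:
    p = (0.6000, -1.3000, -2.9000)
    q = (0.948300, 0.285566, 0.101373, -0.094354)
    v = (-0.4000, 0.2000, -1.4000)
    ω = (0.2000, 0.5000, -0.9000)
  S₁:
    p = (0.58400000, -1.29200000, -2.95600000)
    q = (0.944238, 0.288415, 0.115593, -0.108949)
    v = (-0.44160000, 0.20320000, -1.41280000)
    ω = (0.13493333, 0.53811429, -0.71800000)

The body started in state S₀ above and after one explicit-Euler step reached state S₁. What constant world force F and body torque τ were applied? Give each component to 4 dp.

v₁ − v₀ = (-0.04160000, 0.00320000, -0.01280000)
applied force F = (-2.6000, 0.2000, -0.8000)
ω₁ − ω₀ = (-0.06506667, 0.03811429, 0.18200000)
ω₀×(Iω₀) = (0.0540, -0.0234, -0.0010)
I·α + gyro = (-0.1900, 0.1100, 0.0900)

F = (-2.6000, 0.2000, -0.8000)
τ = (-0.1900, 0.1100, 0.0900)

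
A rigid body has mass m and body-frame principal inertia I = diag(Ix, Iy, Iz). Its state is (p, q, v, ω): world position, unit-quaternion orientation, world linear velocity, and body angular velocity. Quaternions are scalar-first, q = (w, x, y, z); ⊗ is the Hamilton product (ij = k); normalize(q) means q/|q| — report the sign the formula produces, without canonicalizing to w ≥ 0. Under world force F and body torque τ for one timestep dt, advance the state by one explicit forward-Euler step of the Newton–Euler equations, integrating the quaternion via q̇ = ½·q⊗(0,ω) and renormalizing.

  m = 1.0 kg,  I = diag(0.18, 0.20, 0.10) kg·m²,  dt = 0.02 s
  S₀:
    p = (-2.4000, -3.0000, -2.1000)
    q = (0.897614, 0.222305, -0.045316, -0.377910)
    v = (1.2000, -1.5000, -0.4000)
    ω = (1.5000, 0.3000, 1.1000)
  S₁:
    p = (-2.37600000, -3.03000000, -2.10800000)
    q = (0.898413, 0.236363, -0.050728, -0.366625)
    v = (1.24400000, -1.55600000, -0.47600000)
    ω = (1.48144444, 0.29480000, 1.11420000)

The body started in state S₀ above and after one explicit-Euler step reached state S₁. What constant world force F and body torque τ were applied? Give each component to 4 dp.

ω₁ − ω₀ = (-0.01855556, -0.00520000, 0.01420000)
ω₀×(Iω₀) = (-0.0330, 0.1320, 0.0090)
applied torque τ = (-0.2000, 0.0800, 0.0800)
Δv = v₁−v₀ = (0.04400000, -0.05600000, -0.07600000)
F = m·Δv/dt = (2.2000, -2.8000, -3.8000)

F = (2.2000, -2.8000, -3.8000)
τ = (-0.2000, 0.0800, 0.0800)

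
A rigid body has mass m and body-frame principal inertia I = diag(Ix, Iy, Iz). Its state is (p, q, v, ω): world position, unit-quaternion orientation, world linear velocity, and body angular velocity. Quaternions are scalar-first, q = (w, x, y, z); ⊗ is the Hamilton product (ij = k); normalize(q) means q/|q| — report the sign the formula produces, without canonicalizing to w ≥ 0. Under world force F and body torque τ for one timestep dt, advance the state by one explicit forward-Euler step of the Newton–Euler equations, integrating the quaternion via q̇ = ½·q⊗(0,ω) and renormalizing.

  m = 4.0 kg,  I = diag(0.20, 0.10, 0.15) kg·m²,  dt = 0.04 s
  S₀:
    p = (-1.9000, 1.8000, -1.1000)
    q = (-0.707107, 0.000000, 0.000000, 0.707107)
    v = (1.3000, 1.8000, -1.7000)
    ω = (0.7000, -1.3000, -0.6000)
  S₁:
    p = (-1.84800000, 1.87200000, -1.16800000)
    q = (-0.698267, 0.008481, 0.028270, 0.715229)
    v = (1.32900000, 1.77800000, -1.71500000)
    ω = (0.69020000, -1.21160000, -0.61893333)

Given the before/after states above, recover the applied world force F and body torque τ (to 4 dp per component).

ω₁ − ω₀ = (-0.00980000, 0.08840000, -0.01893333)
ω₀×(Iω₀) = (0.0390, -0.0210, 0.0910)
I·α + gyro = (-0.0100, 0.2000, 0.0200)
Δv = v₁−v₀ = (0.02900000, -0.02200000, -0.01500000)
applied force F = (2.9000, -2.2000, -1.5000)

F = (2.9000, -2.2000, -1.5000)
τ = (-0.0100, 0.2000, 0.0200)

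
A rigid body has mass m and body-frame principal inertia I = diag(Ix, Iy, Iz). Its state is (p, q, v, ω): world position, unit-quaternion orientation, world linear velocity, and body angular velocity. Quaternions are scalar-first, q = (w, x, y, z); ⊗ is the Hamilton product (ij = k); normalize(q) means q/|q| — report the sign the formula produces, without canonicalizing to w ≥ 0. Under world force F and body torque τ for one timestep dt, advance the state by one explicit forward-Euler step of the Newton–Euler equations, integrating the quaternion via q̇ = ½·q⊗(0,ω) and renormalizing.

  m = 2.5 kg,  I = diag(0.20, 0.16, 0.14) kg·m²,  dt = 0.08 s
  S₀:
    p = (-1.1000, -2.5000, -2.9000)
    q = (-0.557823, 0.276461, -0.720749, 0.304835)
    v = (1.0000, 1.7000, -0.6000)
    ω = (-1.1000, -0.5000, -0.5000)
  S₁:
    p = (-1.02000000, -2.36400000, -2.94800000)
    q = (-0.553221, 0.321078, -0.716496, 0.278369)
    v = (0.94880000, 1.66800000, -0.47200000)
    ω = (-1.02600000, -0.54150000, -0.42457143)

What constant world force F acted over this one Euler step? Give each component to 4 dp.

F = (-1.6000, -1.0000, 4.0000)

velocity change Δv = (-0.05120000, -0.03200000, 0.12800000)
F = m·Δv/dt = (-1.6000, -1.0000, 4.0000)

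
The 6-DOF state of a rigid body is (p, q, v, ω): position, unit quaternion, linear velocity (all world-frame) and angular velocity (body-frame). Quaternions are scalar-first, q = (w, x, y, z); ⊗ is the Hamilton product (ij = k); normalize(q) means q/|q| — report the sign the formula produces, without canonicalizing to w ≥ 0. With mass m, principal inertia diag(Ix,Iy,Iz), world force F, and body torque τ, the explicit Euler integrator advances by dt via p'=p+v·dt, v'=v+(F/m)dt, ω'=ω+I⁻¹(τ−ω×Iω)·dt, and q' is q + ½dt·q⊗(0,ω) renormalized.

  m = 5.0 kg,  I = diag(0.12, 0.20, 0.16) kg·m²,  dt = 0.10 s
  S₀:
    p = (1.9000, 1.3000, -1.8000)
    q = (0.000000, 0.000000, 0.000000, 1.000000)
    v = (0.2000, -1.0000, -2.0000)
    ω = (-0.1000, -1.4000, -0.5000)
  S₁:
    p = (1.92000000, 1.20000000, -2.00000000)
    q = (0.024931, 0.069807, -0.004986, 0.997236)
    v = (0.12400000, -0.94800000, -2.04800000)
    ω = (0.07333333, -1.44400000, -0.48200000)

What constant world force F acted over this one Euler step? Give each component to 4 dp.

F = (-3.8000, 2.6000, -2.4000)

v₁ − v₀ = (-0.07600000, 0.05200000, -0.04800000)
applied force F = (-3.8000, 2.6000, -2.4000)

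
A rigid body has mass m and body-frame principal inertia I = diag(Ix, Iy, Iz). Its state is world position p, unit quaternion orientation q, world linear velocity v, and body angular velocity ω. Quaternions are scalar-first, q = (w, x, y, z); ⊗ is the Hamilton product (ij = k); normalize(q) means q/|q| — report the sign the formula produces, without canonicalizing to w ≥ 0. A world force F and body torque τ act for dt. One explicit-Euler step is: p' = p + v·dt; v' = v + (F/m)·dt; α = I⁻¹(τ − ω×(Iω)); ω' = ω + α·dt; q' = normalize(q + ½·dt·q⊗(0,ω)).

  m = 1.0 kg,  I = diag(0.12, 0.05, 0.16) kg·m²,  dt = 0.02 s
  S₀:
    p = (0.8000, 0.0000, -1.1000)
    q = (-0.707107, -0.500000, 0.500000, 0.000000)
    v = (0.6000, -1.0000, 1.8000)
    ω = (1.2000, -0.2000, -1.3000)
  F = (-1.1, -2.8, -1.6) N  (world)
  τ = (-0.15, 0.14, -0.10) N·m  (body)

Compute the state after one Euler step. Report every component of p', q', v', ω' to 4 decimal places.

α = I⁻¹(τ − ω×Iω) = (-1.4883, 1.5520, -0.7300)
ω' = ω + α·dt = (1.1702, -0.1690, -1.3146)
Hamilton product q⊗(0,ω) = (0.7000000, -1.4985284, -0.5085786, 0.4192391)
updated quaternion q' = (-0.7000, -0.5149, 0.4948, 0.0042)
linear accel F/m = (-1.1000, -2.8000, -1.6000)
p' = p + v·dt = (0.8120, -0.0200, -1.0640)
v' = v + a·dt = (0.5780, -1.0560, 1.7680)

p' = (0.8120, -0.0200, -1.0640)
q' = (-0.7000, -0.5149, 0.4948, 0.0042)
v' = (0.5780, -1.0560, 1.7680)
ω' = (1.1702, -0.1690, -1.3146)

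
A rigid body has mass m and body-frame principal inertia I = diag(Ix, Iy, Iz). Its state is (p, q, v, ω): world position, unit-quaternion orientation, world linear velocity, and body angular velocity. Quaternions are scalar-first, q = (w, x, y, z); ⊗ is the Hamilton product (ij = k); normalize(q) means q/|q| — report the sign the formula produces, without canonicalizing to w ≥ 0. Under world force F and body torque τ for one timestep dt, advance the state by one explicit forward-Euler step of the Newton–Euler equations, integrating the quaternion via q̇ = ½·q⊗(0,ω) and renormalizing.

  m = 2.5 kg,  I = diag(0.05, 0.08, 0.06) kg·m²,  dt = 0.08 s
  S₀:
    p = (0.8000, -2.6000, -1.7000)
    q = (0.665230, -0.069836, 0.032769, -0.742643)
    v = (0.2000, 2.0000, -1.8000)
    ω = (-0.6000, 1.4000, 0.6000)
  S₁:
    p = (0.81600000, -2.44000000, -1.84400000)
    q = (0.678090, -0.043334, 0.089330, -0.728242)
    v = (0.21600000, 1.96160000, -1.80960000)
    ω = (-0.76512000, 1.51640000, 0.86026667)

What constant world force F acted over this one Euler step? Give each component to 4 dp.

velocity change Δv = (0.01600000, -0.03840000, -0.00960000)
m·(v₁−v₀)/dt = (0.5000, -1.2000, -0.3000)

F = (0.5000, -1.2000, -0.3000)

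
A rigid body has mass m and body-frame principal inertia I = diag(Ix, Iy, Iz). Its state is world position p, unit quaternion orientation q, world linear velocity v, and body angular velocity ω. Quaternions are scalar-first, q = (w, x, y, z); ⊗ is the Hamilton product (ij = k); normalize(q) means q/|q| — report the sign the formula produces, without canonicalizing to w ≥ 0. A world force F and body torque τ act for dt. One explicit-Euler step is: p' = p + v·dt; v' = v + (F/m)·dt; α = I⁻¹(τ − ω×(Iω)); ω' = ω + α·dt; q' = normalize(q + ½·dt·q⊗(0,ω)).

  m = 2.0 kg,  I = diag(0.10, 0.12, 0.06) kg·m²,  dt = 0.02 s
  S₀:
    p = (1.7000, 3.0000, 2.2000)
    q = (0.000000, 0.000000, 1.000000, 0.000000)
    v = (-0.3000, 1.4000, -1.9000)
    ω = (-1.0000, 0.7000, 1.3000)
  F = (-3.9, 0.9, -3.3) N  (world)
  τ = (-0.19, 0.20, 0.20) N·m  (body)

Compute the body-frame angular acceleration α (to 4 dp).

α = (-1.3540, 2.1000, 3.5667)

gyro term ω×Iω = (-0.0546, -0.0520, -0.0140)
(τ − ω×Iω)/I = (-1.3540, 2.1000, 3.5667)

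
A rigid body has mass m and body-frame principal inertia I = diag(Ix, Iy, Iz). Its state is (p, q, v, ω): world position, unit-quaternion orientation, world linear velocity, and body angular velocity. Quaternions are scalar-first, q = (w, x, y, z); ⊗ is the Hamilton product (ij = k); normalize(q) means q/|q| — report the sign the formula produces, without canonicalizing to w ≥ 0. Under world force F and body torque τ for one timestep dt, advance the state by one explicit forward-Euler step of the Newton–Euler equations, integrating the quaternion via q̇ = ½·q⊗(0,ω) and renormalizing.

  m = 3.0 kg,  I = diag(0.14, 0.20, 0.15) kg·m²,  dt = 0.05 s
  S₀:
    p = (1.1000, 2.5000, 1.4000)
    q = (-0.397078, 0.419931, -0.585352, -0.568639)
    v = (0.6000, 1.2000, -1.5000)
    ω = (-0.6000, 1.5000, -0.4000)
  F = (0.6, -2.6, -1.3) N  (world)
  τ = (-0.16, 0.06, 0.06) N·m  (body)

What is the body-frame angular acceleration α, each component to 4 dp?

precession coupling ω×(Iω) = (0.0300, -0.0024, -0.0540)
α = I⁻¹(τ − ω×Iω) = (-1.3571, 0.3120, 0.7600)

α = (-1.3571, 0.3120, 0.7600)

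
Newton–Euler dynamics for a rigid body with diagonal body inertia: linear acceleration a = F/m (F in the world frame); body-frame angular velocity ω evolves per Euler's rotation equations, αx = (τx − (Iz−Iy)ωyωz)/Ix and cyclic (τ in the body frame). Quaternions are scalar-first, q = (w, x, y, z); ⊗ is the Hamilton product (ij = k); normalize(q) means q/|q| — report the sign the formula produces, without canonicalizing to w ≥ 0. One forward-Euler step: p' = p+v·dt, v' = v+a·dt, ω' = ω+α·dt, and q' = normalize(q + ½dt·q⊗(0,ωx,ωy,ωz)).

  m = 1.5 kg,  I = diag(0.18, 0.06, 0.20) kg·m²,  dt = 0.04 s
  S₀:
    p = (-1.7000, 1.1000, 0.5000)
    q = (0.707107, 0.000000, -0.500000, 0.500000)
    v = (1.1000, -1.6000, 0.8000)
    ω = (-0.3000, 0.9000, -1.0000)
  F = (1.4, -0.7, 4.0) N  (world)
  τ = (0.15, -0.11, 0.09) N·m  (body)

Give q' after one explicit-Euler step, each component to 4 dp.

q' = (0.7258, -0.0032, -0.4901, 0.4827)

Hamilton product q⊗(0,ω) = (0.9500000, -0.1621321, 0.4863963, -0.8571070)
updated quaternion q' = (0.7258, -0.0032, -0.4901, 0.4827)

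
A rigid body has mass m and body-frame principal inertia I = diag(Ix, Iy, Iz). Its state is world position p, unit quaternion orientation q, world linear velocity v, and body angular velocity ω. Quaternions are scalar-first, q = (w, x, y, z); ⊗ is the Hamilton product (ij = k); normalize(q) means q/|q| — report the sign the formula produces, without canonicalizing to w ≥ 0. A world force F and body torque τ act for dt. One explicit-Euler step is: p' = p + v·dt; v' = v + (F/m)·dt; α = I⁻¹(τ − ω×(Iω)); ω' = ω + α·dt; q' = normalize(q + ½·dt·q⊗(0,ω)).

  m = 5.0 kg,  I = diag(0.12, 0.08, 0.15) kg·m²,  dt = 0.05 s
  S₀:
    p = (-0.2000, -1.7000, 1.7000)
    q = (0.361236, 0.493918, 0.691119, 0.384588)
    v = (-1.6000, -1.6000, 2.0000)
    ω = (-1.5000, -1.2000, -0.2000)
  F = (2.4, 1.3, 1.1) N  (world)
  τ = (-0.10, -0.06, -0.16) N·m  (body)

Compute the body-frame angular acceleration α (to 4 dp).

gyro term ω×Iω = (0.0168, -0.0090, -0.0720)
angular accel α = (-0.9733, -0.6375, -0.5867)

α = (-0.9733, -0.6375, -0.5867)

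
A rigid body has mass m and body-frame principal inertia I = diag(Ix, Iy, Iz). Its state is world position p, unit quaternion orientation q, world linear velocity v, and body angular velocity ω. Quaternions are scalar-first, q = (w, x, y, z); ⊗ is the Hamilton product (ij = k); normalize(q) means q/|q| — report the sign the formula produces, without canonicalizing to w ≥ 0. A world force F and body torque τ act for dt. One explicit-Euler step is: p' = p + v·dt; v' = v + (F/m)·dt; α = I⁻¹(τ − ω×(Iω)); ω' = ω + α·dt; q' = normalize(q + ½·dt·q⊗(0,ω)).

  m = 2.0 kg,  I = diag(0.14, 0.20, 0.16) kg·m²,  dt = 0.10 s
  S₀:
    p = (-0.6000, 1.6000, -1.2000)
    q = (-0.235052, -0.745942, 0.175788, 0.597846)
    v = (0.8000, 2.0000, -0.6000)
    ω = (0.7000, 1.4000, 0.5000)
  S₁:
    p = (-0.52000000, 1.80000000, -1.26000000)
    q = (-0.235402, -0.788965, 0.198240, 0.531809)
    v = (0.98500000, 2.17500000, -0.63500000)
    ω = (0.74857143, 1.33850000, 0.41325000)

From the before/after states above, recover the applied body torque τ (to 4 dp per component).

Δω = ω₁−ω₀ = (0.04857143, -0.06150000, -0.08675000)
ω₀×(Iω₀) = (-0.0280, -0.0070, 0.0588)
applied torque τ = (0.0400, -0.1300, -0.0800)

τ = (0.0400, -0.1300, -0.0800)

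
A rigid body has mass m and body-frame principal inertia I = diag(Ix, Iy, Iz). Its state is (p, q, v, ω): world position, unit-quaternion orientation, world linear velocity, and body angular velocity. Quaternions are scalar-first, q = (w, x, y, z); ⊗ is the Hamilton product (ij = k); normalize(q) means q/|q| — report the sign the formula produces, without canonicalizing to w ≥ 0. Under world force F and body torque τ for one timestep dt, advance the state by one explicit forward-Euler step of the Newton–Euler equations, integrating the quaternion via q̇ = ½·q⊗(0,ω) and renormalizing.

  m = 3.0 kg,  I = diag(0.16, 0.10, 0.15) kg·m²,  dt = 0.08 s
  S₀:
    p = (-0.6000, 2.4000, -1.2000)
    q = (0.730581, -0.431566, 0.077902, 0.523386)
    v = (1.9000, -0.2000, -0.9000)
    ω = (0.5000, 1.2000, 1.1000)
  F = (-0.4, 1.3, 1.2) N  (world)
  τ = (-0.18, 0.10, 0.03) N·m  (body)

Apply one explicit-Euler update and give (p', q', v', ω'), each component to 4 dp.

ω×(Iω) gyroscopic = (0.0660, 0.0055, -0.0360)
α = I⁻¹(τ − ω×Iω) = (-1.5375, 0.9450, 0.4400)
ω' = ω + α·dt = (0.3770, 1.2756, 1.1352)
Hamilton product q⊗(0,ω) = (-0.4534240, -0.1770805, 1.6131128, 0.2468089)
q + ½dt·q⊗(0,ω), renormalized = (0.7108, -0.4376, 0.1421, 0.5320)
a = F/m = (-0.1333, 0.4333, 0.4000)
new position p' = (-0.4480, 2.3840, -1.2720)
v + (F/m)dt = (1.8893, -0.1653, -0.8680)

p' = (-0.4480, 2.3840, -1.2720)
q' = (0.7108, -0.4376, 0.1421, 0.5320)
v' = (1.8893, -0.1653, -0.8680)
ω' = (0.3770, 1.2756, 1.1352)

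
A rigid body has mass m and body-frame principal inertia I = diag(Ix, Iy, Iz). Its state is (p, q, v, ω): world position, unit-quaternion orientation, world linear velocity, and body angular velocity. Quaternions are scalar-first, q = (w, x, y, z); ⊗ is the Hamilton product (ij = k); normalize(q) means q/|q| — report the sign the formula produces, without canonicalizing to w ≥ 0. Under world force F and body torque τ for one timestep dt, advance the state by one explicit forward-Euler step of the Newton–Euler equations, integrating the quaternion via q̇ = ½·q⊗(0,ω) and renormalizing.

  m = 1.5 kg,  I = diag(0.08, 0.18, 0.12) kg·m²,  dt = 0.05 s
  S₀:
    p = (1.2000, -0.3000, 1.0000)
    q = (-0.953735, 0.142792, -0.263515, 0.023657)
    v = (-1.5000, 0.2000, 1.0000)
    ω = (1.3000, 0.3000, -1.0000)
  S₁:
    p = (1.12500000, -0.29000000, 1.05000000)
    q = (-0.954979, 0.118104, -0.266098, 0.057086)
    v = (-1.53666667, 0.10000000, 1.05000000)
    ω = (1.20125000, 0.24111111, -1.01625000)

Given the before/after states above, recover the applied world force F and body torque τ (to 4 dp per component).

F = (-1.1000, -3.0000, 1.5000)
τ = (-0.1400, -0.1600, 0.0000)

v₁ − v₀ = (-0.03666667, -0.10000000, 0.05000000)
m·(v₁−v₀)/dt = (-1.1000, -3.0000, 1.5000)
Δω = ω₁−ω₀ = (-0.09875000, -0.05888889, -0.01625000)
precession coupling = (0.0180, 0.0520, 0.0390)
I·α + gyro = (-0.1400, -0.1600, 0.0000)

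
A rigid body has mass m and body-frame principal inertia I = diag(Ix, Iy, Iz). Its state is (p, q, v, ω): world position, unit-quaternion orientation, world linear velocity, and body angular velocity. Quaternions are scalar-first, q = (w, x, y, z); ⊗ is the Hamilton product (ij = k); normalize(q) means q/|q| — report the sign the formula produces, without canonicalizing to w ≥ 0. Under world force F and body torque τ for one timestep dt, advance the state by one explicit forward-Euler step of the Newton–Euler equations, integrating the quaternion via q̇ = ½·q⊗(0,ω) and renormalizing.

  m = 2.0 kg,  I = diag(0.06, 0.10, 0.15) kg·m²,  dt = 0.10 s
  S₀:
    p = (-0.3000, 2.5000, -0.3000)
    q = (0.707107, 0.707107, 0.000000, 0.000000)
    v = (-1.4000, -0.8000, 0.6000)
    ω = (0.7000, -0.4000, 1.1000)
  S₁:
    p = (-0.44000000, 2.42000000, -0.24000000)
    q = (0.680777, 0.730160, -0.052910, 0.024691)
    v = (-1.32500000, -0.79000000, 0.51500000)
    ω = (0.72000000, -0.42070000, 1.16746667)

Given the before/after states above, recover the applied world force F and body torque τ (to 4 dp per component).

F = (1.5000, 0.2000, -1.7000)
τ = (-0.0100, -0.0900, 0.0900)

Δω = ω₁−ω₀ = (0.02000000, -0.02070000, 0.06746667)
τ = I·(Δω/dt) + ω₀×(Iω₀) = (-0.0100, -0.0900, 0.0900)
Δv = v₁−v₀ = (0.07500000, 0.01000000, -0.08500000)
F = m·Δv/dt = (1.5000, 0.2000, -1.7000)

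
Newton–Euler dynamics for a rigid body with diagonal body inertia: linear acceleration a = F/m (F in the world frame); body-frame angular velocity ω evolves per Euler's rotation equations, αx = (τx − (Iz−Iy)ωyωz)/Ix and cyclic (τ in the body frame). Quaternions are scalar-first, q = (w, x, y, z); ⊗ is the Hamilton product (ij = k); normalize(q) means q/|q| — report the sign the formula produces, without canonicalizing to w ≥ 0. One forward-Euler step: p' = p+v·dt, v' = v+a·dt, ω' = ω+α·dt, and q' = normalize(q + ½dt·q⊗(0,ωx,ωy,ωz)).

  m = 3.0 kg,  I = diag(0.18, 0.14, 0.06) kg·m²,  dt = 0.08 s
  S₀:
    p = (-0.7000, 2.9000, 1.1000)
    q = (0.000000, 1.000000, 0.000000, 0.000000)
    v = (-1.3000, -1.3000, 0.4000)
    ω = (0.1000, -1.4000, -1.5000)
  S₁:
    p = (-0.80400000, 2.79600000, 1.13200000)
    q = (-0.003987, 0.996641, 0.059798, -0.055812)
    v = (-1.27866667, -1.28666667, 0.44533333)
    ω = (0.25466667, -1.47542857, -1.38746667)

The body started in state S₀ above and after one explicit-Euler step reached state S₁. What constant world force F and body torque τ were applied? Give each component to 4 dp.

F = (0.8000, 0.5000, 1.7000)
τ = (0.1800, -0.1500, 0.0900)

ω₁ − ω₀ = (0.15466667, -0.07542857, 0.11253333)
precession coupling = (-0.1680, -0.0180, 0.0056)
applied torque τ = (0.1800, -0.1500, 0.0900)
v₁ − v₀ = (0.02133333, 0.01333333, 0.04533333)
m·(v₁−v₀)/dt = (0.8000, 0.5000, 1.7000)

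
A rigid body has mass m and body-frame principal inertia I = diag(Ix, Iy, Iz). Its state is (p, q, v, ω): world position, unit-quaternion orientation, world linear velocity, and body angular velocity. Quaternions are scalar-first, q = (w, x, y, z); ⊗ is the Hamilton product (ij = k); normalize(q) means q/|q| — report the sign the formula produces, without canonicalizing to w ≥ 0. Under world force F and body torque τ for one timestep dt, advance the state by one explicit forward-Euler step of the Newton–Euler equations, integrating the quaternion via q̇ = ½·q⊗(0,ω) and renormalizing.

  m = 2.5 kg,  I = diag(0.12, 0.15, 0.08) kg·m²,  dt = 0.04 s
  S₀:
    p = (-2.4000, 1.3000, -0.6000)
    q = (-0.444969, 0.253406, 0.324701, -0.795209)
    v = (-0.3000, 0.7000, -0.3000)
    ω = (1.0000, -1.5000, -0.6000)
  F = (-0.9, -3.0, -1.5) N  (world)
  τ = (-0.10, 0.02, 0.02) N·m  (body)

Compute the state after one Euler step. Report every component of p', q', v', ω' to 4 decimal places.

p' = (-2.4120, 1.3280, -0.6120)
q' = (-0.4495, 0.2166, 0.3250, -0.8034)
v' = (-0.3144, 0.6520, -0.3240)
ω' = (0.9877, -1.4883, -0.5675)

ω×(Iω) gyroscopic = (-0.0630, -0.0240, -0.0450)
α = I⁻¹(τ − ω×Iω) = (-0.3083, 0.2933, 0.8125)
new body rate ω' = (0.9877, -1.4883, -0.5675)
2q̇ = q⊗(0,ω) = (-0.2434799, -1.8326031, 0.0242881, -0.4378286)
q' = normalize(q + ½dt·q⊗(0,ω)) = (-0.4495, 0.2166, 0.3250, -0.8034)
p + v·dt = (-2.4120, 1.3280, -0.6120)
v + (F/m)dt = (-0.3144, 0.6520, -0.3240)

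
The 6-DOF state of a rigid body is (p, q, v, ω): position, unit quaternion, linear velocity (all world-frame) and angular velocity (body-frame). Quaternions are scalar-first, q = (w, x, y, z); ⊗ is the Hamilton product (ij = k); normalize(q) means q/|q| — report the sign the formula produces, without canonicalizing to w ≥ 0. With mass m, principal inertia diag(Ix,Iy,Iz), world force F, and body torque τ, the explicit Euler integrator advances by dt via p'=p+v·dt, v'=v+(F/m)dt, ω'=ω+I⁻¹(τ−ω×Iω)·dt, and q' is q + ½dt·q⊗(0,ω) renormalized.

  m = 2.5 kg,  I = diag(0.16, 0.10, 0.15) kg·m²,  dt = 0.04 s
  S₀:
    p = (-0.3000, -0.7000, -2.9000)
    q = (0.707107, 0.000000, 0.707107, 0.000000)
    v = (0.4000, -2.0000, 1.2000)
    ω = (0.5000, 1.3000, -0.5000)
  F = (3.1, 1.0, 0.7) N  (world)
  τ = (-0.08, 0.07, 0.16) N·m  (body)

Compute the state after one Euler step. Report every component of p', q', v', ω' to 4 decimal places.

p' = (-0.2840, -0.7800, -2.8520)
q' = (0.6884, 0.0000, 0.7252, -0.0141)
v' = (0.4496, -1.9840, 1.2112)
ω' = (0.4881, 1.3290, -0.4469)

linear accel F/m = (1.2400, 0.4000, 0.2800)
p + v·dt = (-0.2840, -0.7800, -2.8520)
v + (F/m)dt = (0.4496, -1.9840, 1.2112)
precession coupling ω×(Iω) = (-0.0325, -0.0025, -0.0390)
α = I⁻¹(τ − ω×Iω) = (-0.2969, 0.7250, 1.3267)
ω + α·dt = (0.4881, 1.3290, -0.4469)
2q̇ = q⊗(0,ω) = (-0.9192391, 0.0000000, 0.9192391, -0.7071070)
q' = normalize(q + ½dt·q⊗(0,ω)) = (0.6884, 0.0000, 0.7252, -0.0141)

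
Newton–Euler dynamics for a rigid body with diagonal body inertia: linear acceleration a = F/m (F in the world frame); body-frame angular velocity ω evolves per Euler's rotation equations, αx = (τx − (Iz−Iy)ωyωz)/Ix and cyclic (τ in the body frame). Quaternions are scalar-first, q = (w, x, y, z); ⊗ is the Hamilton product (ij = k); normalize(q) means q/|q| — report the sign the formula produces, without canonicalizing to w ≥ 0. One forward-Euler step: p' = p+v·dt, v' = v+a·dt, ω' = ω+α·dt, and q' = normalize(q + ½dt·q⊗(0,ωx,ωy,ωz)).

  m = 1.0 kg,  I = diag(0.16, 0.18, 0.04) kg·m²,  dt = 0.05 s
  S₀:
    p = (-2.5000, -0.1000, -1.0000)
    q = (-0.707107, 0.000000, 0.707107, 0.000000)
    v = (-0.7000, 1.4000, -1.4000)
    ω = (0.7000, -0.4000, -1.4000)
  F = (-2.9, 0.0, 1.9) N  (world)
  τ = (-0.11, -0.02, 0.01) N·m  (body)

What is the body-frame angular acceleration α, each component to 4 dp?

α = (-0.1975, 0.5422, 0.3900)

precession coupling ω×(Iω) = (-0.0784, -0.1176, -0.0056)
angular accel α = (-0.1975, 0.5422, 0.3900)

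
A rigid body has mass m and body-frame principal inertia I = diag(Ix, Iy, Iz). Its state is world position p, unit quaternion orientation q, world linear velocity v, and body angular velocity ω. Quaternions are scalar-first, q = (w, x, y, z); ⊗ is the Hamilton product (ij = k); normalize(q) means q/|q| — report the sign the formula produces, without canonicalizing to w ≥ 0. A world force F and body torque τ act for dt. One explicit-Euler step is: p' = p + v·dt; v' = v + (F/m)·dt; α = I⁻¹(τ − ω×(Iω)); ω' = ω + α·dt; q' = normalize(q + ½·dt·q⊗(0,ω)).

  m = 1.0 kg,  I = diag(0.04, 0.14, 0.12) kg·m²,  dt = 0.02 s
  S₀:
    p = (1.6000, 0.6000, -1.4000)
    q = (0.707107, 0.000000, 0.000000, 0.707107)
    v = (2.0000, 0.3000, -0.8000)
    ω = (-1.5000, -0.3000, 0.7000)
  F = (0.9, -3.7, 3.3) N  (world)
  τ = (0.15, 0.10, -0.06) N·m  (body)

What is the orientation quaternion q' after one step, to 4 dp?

q⊗(0,ω) = (-0.4949749, -0.8485284, -1.2727926, 0.4949749)
updated quaternion q' = (0.7021, -0.0085, -0.0127, 0.7120)

q' = (0.7021, -0.0085, -0.0127, 0.7120)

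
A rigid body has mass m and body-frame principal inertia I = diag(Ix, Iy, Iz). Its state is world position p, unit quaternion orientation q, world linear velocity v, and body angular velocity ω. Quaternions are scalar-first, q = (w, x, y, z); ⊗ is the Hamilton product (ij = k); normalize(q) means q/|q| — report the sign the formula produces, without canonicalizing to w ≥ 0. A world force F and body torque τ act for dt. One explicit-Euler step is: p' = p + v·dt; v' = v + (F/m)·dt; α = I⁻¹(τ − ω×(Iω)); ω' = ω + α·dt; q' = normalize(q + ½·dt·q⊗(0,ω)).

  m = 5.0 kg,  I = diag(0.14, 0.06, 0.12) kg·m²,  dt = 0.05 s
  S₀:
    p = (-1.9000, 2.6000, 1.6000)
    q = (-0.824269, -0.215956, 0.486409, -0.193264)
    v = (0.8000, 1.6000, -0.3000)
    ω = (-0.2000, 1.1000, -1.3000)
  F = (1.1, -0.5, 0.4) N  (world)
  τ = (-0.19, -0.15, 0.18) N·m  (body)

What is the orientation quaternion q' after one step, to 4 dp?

2q̇ = q⊗(0,ω) = (-0.8294843, -0.2548875, -1.1487859, 0.9312799)
q' = normalize(q + ½dt·q⊗(0,ω)) = (-0.8442, -0.2221, 0.4573, -0.1698)

q' = (-0.8442, -0.2221, 0.4573, -0.1698)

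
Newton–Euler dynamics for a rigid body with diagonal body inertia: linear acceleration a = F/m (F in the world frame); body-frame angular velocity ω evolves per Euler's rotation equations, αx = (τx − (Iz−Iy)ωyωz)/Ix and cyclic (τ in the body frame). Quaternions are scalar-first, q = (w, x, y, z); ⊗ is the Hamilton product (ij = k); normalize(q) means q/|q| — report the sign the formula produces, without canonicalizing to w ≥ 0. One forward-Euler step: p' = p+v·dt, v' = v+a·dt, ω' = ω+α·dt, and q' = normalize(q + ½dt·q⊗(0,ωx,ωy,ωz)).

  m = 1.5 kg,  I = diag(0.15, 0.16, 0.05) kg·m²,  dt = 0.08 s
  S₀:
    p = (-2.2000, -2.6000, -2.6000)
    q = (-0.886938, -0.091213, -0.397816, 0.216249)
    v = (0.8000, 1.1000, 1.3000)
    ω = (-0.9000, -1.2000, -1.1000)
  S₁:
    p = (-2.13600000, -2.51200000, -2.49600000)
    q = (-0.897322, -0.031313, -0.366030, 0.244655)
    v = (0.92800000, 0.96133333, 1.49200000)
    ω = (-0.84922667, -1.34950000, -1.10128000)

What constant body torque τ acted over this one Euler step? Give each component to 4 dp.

τ = (-0.0500, -0.2000, 0.0100)

Δω = ω₁−ω₀ = (0.05077333, -0.14950000, -0.00128000)
ω₀×(Iω₀) = (-0.1452, 0.0990, 0.0108)
applied torque τ = (-0.0500, -0.2000, 0.0100)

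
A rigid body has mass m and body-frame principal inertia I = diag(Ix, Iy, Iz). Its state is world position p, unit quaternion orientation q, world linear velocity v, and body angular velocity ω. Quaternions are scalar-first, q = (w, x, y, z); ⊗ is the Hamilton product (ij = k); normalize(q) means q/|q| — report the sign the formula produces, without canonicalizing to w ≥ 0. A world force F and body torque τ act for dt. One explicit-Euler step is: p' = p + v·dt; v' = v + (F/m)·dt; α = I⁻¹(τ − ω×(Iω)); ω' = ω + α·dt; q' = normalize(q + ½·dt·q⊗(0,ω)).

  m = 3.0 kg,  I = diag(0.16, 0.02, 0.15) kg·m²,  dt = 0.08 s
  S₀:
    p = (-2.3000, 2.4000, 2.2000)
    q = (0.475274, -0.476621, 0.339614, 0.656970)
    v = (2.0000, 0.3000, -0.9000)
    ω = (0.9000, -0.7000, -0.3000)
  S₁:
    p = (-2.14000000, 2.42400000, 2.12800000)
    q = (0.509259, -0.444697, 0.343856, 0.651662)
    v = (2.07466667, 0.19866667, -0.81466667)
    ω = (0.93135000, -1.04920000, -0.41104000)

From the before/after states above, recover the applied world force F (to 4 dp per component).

Δv = v₁−v₀ = (0.07466667, -0.10133333, 0.08533333)
applied force F = (2.8000, -3.8000, 3.2000)

F = (2.8000, -3.8000, 3.2000)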